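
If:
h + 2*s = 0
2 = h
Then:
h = 2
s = -1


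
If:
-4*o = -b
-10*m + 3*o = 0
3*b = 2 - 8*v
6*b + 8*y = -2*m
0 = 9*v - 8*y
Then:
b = -30/37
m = -9/148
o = -15/74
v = 41/74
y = 369/592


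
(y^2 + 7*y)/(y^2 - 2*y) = (y + 7)/(y - 2)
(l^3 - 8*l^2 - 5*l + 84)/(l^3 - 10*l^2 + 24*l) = (l^2 - 4*l - 21)/(l*(l - 6))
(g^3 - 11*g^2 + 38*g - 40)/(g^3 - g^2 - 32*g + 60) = (g - 4)/(g + 6)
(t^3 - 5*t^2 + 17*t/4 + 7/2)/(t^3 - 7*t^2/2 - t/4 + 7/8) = 2*(t - 2)/(2*t - 1)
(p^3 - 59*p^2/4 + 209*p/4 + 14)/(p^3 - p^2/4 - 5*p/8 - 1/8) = 2*(p^2 - 15*p + 56)/(2*p^2 - p - 1)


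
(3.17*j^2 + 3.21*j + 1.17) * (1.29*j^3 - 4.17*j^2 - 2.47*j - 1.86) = 4.0893*j^5 - 9.078*j^4 - 19.7063*j^3 - 18.7038*j^2 - 8.8605*j - 2.1762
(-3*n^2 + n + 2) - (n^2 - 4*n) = -4*n^2 + 5*n + 2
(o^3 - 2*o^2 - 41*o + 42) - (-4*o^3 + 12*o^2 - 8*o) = 5*o^3 - 14*o^2 - 33*o + 42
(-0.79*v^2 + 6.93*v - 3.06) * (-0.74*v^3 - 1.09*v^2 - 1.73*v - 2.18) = 0.5846*v^5 - 4.2671*v^4 - 3.9226*v^3 - 6.9313*v^2 - 9.8136*v + 6.6708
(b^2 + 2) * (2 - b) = -b^3 + 2*b^2 - 2*b + 4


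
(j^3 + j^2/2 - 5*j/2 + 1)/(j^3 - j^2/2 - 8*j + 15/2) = (2*j^2 + 3*j - 2)/(2*j^2 + j - 15)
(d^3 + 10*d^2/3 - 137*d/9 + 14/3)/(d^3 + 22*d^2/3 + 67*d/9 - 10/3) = (3*d - 7)/(3*d + 5)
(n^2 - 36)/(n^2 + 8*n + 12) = (n - 6)/(n + 2)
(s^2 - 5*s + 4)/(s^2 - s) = (s - 4)/s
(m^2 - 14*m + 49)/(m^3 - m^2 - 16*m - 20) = (-m^2 + 14*m - 49)/(-m^3 + m^2 + 16*m + 20)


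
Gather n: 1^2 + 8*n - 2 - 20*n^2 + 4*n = -20*n^2 + 12*n - 1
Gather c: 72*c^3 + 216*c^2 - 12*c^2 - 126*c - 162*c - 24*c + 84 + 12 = 72*c^3 + 204*c^2 - 312*c + 96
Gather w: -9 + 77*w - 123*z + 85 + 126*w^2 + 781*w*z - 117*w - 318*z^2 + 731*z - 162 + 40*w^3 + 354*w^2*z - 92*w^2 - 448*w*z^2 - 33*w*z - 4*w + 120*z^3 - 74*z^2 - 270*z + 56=40*w^3 + w^2*(354*z + 34) + w*(-448*z^2 + 748*z - 44) + 120*z^3 - 392*z^2 + 338*z - 30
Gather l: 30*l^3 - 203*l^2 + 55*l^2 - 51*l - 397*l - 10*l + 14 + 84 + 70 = 30*l^3 - 148*l^2 - 458*l + 168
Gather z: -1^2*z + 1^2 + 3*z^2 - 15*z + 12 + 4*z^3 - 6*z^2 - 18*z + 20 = 4*z^3 - 3*z^2 - 34*z + 33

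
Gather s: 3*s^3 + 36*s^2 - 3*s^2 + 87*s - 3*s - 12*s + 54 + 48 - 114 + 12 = 3*s^3 + 33*s^2 + 72*s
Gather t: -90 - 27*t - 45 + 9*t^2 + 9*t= 9*t^2 - 18*t - 135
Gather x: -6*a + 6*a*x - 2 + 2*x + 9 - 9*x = -6*a + x*(6*a - 7) + 7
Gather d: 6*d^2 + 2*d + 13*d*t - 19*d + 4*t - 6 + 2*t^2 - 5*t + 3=6*d^2 + d*(13*t - 17) + 2*t^2 - t - 3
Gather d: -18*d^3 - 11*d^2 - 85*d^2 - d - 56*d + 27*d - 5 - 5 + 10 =-18*d^3 - 96*d^2 - 30*d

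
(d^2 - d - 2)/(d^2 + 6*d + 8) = (d^2 - d - 2)/(d^2 + 6*d + 8)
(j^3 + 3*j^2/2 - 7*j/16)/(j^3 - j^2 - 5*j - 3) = j*(-16*j^2 - 24*j + 7)/(16*(-j^3 + j^2 + 5*j + 3))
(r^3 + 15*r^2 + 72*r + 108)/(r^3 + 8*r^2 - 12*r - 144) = (r + 3)/(r - 4)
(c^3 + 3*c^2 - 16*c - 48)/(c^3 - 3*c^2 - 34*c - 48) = (c^2 - 16)/(c^2 - 6*c - 16)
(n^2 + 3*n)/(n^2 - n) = (n + 3)/(n - 1)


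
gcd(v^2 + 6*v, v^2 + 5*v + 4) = 1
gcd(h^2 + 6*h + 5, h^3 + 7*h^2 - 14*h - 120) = h + 5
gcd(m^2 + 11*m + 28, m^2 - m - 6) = 1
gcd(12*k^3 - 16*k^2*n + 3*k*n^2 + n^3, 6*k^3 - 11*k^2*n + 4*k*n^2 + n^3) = 6*k^2 - 5*k*n - n^2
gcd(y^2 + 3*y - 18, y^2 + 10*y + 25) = 1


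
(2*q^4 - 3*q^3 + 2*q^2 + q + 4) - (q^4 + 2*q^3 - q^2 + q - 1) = q^4 - 5*q^3 + 3*q^2 + 5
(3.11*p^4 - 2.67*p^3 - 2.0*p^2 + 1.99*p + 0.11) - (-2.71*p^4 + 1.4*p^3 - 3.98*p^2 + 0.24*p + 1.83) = 5.82*p^4 - 4.07*p^3 + 1.98*p^2 + 1.75*p - 1.72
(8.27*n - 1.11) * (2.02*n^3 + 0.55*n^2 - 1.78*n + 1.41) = 16.7054*n^4 + 2.3063*n^3 - 15.3311*n^2 + 13.6365*n - 1.5651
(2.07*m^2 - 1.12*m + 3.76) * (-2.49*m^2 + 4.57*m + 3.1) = -5.1543*m^4 + 12.2487*m^3 - 8.0638*m^2 + 13.7112*m + 11.656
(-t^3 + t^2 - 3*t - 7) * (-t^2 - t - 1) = t^5 + 3*t^3 + 9*t^2 + 10*t + 7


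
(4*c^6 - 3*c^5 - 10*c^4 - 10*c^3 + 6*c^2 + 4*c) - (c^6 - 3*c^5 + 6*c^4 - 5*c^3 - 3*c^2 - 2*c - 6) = 3*c^6 - 16*c^4 - 5*c^3 + 9*c^2 + 6*c + 6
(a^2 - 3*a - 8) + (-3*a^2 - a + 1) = -2*a^2 - 4*a - 7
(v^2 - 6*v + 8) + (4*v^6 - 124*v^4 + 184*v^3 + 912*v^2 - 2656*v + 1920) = 4*v^6 - 124*v^4 + 184*v^3 + 913*v^2 - 2662*v + 1928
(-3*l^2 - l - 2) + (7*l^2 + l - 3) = 4*l^2 - 5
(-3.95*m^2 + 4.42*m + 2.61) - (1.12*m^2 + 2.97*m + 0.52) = -5.07*m^2 + 1.45*m + 2.09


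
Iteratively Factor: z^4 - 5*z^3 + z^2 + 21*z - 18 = (z + 2)*(z^3 - 7*z^2 + 15*z - 9) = (z - 3)*(z + 2)*(z^2 - 4*z + 3) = (z - 3)*(z - 1)*(z + 2)*(z - 3)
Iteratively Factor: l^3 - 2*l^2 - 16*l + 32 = (l + 4)*(l^2 - 6*l + 8) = (l - 4)*(l + 4)*(l - 2)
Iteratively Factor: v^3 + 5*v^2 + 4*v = (v + 1)*(v^2 + 4*v) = v*(v + 1)*(v + 4)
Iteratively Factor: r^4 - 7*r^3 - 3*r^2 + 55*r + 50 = (r - 5)*(r^3 - 2*r^2 - 13*r - 10) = (r - 5)*(r + 2)*(r^2 - 4*r - 5) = (r - 5)*(r + 1)*(r + 2)*(r - 5)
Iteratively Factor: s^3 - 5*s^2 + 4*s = (s - 1)*(s^2 - 4*s) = s*(s - 1)*(s - 4)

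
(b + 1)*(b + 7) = b^2 + 8*b + 7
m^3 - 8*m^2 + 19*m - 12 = (m - 4)*(m - 3)*(m - 1)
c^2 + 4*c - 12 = (c - 2)*(c + 6)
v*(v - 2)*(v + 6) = v^3 + 4*v^2 - 12*v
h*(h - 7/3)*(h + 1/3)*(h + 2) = h^4 - 43*h^2/9 - 14*h/9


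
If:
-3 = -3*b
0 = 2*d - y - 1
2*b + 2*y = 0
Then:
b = 1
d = 0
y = -1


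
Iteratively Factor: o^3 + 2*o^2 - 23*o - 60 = (o - 5)*(o^2 + 7*o + 12) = (o - 5)*(o + 4)*(o + 3)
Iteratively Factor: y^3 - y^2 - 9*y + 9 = (y - 1)*(y^2 - 9) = (y - 1)*(y + 3)*(y - 3)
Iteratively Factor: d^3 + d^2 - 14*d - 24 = (d - 4)*(d^2 + 5*d + 6) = (d - 4)*(d + 2)*(d + 3)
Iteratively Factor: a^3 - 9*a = (a)*(a^2 - 9) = a*(a + 3)*(a - 3)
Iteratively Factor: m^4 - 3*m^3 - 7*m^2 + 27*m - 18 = (m - 1)*(m^3 - 2*m^2 - 9*m + 18) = (m - 3)*(m - 1)*(m^2 + m - 6) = (m - 3)*(m - 1)*(m + 3)*(m - 2)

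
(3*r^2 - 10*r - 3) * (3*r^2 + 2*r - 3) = 9*r^4 - 24*r^3 - 38*r^2 + 24*r + 9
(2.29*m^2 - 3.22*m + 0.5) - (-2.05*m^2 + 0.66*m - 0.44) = 4.34*m^2 - 3.88*m + 0.94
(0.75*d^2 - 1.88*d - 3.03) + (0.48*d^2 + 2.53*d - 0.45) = 1.23*d^2 + 0.65*d - 3.48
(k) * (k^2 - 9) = k^3 - 9*k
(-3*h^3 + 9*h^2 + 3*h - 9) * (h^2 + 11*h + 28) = -3*h^5 - 24*h^4 + 18*h^3 + 276*h^2 - 15*h - 252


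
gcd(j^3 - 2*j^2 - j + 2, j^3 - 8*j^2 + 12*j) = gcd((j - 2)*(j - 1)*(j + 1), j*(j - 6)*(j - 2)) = j - 2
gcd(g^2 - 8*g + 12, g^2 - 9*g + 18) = g - 6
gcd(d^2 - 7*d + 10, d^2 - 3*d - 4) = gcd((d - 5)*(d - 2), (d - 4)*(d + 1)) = 1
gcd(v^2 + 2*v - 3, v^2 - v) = v - 1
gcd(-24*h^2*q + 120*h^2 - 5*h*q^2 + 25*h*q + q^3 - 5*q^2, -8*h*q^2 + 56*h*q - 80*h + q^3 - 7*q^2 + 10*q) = -8*h*q + 40*h + q^2 - 5*q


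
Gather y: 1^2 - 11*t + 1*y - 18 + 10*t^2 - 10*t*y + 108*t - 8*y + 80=10*t^2 + 97*t + y*(-10*t - 7) + 63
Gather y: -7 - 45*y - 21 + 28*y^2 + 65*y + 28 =28*y^2 + 20*y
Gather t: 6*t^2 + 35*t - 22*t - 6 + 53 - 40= 6*t^2 + 13*t + 7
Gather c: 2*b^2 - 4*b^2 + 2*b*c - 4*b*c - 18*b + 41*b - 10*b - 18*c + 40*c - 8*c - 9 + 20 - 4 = -2*b^2 + 13*b + c*(14 - 2*b) + 7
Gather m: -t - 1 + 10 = 9 - t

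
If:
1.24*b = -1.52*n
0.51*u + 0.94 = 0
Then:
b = -1.2258064516129*n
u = -1.84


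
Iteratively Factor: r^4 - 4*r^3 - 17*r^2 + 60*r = (r + 4)*(r^3 - 8*r^2 + 15*r) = r*(r + 4)*(r^2 - 8*r + 15) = r*(r - 5)*(r + 4)*(r - 3)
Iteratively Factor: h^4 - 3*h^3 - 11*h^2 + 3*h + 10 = (h - 5)*(h^3 + 2*h^2 - h - 2) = (h - 5)*(h + 2)*(h^2 - 1) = (h - 5)*(h + 1)*(h + 2)*(h - 1)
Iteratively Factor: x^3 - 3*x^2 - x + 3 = (x - 1)*(x^2 - 2*x - 3) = (x - 3)*(x - 1)*(x + 1)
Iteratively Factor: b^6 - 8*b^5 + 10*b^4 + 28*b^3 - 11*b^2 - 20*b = (b)*(b^5 - 8*b^4 + 10*b^3 + 28*b^2 - 11*b - 20) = b*(b + 1)*(b^4 - 9*b^3 + 19*b^2 + 9*b - 20) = b*(b - 4)*(b + 1)*(b^3 - 5*b^2 - b + 5) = b*(b - 4)*(b - 1)*(b + 1)*(b^2 - 4*b - 5) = b*(b - 5)*(b - 4)*(b - 1)*(b + 1)*(b + 1)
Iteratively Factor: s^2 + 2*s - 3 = (s + 3)*(s - 1)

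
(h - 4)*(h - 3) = h^2 - 7*h + 12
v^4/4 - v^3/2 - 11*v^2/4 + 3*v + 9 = (v/4 + 1/2)*(v - 3)^2*(v + 2)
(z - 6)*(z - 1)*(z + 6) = z^3 - z^2 - 36*z + 36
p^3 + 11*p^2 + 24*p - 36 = (p - 1)*(p + 6)^2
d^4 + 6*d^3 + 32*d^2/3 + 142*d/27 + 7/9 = (d + 1/3)^2*(d + 7/3)*(d + 3)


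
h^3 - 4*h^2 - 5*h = h*(h - 5)*(h + 1)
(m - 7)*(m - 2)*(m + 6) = m^3 - 3*m^2 - 40*m + 84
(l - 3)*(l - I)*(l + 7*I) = l^3 - 3*l^2 + 6*I*l^2 + 7*l - 18*I*l - 21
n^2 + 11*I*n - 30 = (n + 5*I)*(n + 6*I)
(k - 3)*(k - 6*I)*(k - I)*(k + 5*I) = k^4 - 3*k^3 - 2*I*k^3 + 29*k^2 + 6*I*k^2 - 87*k - 30*I*k + 90*I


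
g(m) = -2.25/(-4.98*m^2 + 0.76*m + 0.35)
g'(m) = -2.25*(9.96*m - 0.76)/(-4.98*m^2 + 0.76*m + 0.35)^2 = (1.71 - 22.41*m)/(-4.98*m^2 + 0.76*m + 0.35)^2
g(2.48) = 0.08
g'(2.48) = -0.07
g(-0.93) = 0.48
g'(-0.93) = 1.04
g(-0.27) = 10.31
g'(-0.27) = 162.94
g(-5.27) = 0.02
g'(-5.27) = 0.01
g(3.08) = 0.05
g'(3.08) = -0.03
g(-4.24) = 0.02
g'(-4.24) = 0.01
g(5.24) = 0.02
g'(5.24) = -0.01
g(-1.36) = 0.23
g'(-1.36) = 0.33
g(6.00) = 0.01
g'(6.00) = -0.00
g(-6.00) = 0.01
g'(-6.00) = 0.00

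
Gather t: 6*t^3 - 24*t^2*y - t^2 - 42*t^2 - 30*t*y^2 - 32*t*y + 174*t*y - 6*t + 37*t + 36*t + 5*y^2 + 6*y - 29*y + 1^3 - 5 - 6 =6*t^3 + t^2*(-24*y - 43) + t*(-30*y^2 + 142*y + 67) + 5*y^2 - 23*y - 10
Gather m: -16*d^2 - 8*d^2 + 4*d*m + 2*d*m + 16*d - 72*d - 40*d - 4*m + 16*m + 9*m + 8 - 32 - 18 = -24*d^2 - 96*d + m*(6*d + 21) - 42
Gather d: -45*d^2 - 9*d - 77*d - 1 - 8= -45*d^2 - 86*d - 9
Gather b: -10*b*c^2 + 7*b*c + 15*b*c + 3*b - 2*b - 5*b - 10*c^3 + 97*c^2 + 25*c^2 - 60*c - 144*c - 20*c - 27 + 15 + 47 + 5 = b*(-10*c^2 + 22*c - 4) - 10*c^3 + 122*c^2 - 224*c + 40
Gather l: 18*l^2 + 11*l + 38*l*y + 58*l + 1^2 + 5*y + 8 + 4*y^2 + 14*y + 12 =18*l^2 + l*(38*y + 69) + 4*y^2 + 19*y + 21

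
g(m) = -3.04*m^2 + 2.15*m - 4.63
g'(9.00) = -52.57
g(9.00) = -231.52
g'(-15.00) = 93.35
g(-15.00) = -720.88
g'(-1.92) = 13.82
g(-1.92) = -19.96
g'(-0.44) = 4.83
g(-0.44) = -6.16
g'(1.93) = -9.58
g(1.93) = -11.80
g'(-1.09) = 8.78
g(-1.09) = -10.59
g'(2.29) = -11.77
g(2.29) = -15.65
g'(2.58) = -13.54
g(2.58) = -19.32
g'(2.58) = -13.54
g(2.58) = -19.32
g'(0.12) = 1.42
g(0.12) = -4.42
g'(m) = 2.15 - 6.08*m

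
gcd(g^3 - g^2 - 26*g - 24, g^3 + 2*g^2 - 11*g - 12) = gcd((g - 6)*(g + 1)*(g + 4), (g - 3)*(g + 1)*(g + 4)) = g^2 + 5*g + 4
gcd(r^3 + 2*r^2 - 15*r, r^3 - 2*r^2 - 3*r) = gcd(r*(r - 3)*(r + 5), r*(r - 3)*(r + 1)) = r^2 - 3*r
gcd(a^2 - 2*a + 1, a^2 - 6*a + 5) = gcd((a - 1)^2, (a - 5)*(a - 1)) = a - 1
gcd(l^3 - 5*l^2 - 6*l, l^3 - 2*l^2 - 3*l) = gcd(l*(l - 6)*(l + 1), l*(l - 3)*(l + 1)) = l^2 + l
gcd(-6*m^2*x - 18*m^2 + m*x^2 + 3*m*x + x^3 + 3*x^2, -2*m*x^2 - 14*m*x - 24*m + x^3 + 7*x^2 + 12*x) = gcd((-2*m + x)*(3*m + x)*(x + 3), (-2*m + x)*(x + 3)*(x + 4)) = -2*m*x - 6*m + x^2 + 3*x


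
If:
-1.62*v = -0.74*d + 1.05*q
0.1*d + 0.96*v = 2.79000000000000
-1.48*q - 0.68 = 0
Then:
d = 4.65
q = -0.46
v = 2.42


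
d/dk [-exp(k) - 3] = -exp(k)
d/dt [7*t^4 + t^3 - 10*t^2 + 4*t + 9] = 28*t^3 + 3*t^2 - 20*t + 4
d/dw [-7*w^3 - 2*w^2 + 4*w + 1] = -21*w^2 - 4*w + 4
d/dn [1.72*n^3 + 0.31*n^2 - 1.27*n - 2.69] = 5.16*n^2 + 0.62*n - 1.27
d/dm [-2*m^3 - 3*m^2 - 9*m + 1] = -6*m^2 - 6*m - 9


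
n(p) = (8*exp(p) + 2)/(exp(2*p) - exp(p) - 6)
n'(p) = (8*exp(p) + 2)*(-2*exp(2*p) + exp(p))/(exp(2*p) - exp(p) - 6)^2 + 8*exp(p)/(exp(2*p) - exp(p) - 6)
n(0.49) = -3.03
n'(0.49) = -4.88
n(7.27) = 0.01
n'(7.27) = -0.01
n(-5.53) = -0.34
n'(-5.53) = -0.01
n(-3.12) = -0.39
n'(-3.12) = -0.06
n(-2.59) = -0.43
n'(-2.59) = -0.09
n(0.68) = -4.36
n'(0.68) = -10.10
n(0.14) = -1.92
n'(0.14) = -2.07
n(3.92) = 0.16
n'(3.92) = -0.17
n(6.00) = 0.02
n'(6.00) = -0.02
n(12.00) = 0.00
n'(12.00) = 0.00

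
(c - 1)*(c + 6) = c^2 + 5*c - 6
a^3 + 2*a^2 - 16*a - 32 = (a - 4)*(a + 2)*(a + 4)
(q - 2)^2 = q^2 - 4*q + 4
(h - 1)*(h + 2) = h^2 + h - 2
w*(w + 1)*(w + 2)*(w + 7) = w^4 + 10*w^3 + 23*w^2 + 14*w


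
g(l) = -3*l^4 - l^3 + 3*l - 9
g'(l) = -12*l^3 - 3*l^2 + 3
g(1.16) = -12.51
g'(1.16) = -19.77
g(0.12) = -8.64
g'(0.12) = 2.94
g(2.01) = -60.06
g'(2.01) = -106.57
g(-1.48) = -24.59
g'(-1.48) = 35.33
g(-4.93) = -1676.15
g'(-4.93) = 1367.96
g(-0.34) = -10.02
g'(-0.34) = 3.12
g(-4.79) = -1492.76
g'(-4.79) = 1252.99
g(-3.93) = -675.73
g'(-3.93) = 685.05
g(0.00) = -9.00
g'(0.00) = 3.00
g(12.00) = -63909.00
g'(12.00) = -21165.00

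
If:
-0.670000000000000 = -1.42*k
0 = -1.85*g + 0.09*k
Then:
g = 0.02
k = 0.47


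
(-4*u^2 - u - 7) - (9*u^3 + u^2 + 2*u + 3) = -9*u^3 - 5*u^2 - 3*u - 10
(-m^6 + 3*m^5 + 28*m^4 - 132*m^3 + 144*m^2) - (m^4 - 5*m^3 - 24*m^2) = -m^6 + 3*m^5 + 27*m^4 - 127*m^3 + 168*m^2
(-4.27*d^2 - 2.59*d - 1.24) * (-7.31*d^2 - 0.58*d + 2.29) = 31.2137*d^4 + 21.4095*d^3 + 0.7883*d^2 - 5.2119*d - 2.8396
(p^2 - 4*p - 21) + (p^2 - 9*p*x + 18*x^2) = 2*p^2 - 9*p*x - 4*p + 18*x^2 - 21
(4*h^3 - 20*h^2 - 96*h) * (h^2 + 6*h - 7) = 4*h^5 + 4*h^4 - 244*h^3 - 436*h^2 + 672*h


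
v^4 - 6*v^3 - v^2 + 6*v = v*(v - 6)*(v - 1)*(v + 1)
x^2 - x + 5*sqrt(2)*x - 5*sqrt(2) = (x - 1)*(x + 5*sqrt(2))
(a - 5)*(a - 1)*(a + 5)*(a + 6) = a^4 + 5*a^3 - 31*a^2 - 125*a + 150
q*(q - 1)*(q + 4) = q^3 + 3*q^2 - 4*q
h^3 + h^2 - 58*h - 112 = (h - 8)*(h + 2)*(h + 7)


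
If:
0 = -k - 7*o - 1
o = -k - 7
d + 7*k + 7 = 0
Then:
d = 49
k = -8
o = 1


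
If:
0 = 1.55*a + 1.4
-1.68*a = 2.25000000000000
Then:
No Solution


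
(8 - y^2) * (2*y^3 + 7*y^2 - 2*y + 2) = -2*y^5 - 7*y^4 + 18*y^3 + 54*y^2 - 16*y + 16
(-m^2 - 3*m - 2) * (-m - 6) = m^3 + 9*m^2 + 20*m + 12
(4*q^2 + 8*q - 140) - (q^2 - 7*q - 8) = 3*q^2 + 15*q - 132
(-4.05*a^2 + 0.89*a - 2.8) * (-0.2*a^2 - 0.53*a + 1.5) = 0.81*a^4 + 1.9685*a^3 - 5.9867*a^2 + 2.819*a - 4.2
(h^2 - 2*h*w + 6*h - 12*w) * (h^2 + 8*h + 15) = h^4 - 2*h^3*w + 14*h^3 - 28*h^2*w + 63*h^2 - 126*h*w + 90*h - 180*w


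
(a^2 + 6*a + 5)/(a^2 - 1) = (a + 5)/(a - 1)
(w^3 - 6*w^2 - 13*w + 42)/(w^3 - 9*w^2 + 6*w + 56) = (w^2 + w - 6)/(w^2 - 2*w - 8)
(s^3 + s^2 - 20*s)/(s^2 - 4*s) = s + 5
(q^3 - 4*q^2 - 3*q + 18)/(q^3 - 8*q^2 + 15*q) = (q^2 - q - 6)/(q*(q - 5))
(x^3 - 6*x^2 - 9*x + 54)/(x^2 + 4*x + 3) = (x^2 - 9*x + 18)/(x + 1)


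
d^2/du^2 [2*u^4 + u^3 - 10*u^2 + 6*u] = 24*u^2 + 6*u - 20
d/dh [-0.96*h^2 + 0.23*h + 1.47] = 0.23 - 1.92*h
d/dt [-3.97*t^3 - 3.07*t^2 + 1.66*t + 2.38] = -11.91*t^2 - 6.14*t + 1.66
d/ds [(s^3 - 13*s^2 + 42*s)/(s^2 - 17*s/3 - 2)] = 3*(3*s^2 + 2*s - 7)/(9*s^2 + 6*s + 1)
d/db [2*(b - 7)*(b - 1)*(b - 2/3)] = 6*b^2 - 104*b/3 + 74/3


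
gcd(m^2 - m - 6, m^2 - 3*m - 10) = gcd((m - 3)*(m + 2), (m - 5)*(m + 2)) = m + 2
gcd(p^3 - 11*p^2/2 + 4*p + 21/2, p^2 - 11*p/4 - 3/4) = p - 3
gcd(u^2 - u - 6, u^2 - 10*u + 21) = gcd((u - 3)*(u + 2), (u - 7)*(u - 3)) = u - 3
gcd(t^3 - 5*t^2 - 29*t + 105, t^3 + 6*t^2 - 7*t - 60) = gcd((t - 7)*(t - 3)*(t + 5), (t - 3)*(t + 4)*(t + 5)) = t^2 + 2*t - 15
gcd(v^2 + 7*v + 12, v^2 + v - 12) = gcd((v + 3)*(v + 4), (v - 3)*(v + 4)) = v + 4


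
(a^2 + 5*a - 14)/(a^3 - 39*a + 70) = 1/(a - 5)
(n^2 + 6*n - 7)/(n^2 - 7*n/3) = 3*(n^2 + 6*n - 7)/(n*(3*n - 7))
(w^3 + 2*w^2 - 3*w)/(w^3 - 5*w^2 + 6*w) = (w^2 + 2*w - 3)/(w^2 - 5*w + 6)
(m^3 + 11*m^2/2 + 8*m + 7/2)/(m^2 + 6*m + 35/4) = 2*(m^2 + 2*m + 1)/(2*m + 5)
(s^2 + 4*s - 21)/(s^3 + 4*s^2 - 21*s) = 1/s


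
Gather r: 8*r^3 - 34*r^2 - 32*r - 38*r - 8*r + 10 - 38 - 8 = 8*r^3 - 34*r^2 - 78*r - 36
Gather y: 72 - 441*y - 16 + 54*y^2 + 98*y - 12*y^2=42*y^2 - 343*y + 56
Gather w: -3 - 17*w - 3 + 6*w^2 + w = 6*w^2 - 16*w - 6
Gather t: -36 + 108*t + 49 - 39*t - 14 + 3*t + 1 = 72*t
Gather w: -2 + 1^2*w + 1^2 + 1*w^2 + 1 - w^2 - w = 0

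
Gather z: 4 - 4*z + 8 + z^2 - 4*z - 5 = z^2 - 8*z + 7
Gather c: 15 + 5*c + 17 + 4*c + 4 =9*c + 36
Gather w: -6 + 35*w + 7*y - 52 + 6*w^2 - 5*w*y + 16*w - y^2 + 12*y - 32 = 6*w^2 + w*(51 - 5*y) - y^2 + 19*y - 90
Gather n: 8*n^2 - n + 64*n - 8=8*n^2 + 63*n - 8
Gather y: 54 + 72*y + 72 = 72*y + 126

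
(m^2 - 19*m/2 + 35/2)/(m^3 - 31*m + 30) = (2*m^2 - 19*m + 35)/(2*(m^3 - 31*m + 30))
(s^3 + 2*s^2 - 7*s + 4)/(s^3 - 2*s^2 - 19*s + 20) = (s - 1)/(s - 5)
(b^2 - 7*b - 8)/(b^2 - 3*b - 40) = (b + 1)/(b + 5)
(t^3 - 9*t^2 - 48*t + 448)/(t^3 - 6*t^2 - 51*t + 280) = (t - 8)/(t - 5)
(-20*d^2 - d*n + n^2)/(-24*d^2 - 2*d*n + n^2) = (5*d - n)/(6*d - n)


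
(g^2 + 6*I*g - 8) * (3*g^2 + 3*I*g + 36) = 3*g^4 + 21*I*g^3 - 6*g^2 + 192*I*g - 288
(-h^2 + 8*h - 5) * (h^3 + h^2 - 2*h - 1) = -h^5 + 7*h^4 + 5*h^3 - 20*h^2 + 2*h + 5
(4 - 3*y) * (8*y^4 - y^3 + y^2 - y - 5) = -24*y^5 + 35*y^4 - 7*y^3 + 7*y^2 + 11*y - 20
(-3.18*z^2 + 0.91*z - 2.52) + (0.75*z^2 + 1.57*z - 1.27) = -2.43*z^2 + 2.48*z - 3.79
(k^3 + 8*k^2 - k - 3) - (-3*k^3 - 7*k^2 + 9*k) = 4*k^3 + 15*k^2 - 10*k - 3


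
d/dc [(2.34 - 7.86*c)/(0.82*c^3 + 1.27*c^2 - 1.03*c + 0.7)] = (12.8904*c^3 + 4.2258*c^2 - 5.9436*c - 3.0918)/(0.6724*c^6 + 2.0828*c^5 - 0.0763*c^4 - 1.4682*c^3 + 2.8389*c^2 - 1.442*c + 0.49)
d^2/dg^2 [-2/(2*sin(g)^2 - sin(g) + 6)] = 2*(16*sin(g)^4 - 6*sin(g)^3 - 71*sin(g)^2 + 18*sin(g) + 22)/(-sin(g) - cos(2*g) + 7)^3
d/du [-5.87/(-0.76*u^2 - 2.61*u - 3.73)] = (-8.9224*u - 15.3207)/(0.76*u^2 + 2.61*u + 3.73)^2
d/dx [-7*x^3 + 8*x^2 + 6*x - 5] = -21*x^2 + 16*x + 6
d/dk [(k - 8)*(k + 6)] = 2*k - 2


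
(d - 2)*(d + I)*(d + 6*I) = d^3 - 2*d^2 + 7*I*d^2 - 6*d - 14*I*d + 12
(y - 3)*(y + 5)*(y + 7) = y^3 + 9*y^2 - y - 105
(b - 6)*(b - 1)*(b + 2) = b^3 - 5*b^2 - 8*b + 12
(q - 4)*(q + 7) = q^2 + 3*q - 28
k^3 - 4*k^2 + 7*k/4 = k*(k - 7/2)*(k - 1/2)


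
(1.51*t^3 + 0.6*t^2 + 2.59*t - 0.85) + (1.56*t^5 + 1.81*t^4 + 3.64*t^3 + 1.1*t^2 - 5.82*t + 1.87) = 1.56*t^5 + 1.81*t^4 + 5.15*t^3 + 1.7*t^2 - 3.23*t + 1.02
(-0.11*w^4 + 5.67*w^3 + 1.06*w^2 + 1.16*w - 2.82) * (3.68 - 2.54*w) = 0.2794*w^5 - 14.8066*w^4 + 18.1732*w^3 + 0.954400000000001*w^2 + 11.4316*w - 10.3776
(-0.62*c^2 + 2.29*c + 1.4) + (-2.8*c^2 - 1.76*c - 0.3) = -3.42*c^2 + 0.53*c + 1.1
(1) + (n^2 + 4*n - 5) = n^2 + 4*n - 4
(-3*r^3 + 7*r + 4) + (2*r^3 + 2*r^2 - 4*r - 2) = -r^3 + 2*r^2 + 3*r + 2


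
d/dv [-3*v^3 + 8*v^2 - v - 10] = -9*v^2 + 16*v - 1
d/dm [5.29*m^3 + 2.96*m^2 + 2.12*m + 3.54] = 15.87*m^2 + 5.92*m + 2.12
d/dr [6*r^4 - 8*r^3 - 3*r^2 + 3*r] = 24*r^3 - 24*r^2 - 6*r + 3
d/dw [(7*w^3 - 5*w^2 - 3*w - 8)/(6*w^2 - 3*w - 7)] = (42*w^4 - 42*w^3 - 114*w^2 + 166*w - 3)/(36*w^4 - 36*w^3 - 75*w^2 + 42*w + 49)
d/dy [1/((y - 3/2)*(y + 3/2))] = -32*y/(16*y^4 - 72*y^2 + 81)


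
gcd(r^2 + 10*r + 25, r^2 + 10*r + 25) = r^2 + 10*r + 25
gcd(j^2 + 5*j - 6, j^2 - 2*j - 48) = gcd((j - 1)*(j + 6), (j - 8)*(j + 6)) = j + 6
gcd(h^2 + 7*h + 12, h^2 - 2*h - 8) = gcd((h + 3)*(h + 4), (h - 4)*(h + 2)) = 1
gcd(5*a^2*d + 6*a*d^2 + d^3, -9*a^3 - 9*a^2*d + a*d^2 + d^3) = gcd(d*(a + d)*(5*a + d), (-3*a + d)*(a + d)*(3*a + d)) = a + d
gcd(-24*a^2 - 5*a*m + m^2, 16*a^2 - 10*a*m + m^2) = 8*a - m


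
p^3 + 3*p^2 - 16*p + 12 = (p - 2)*(p - 1)*(p + 6)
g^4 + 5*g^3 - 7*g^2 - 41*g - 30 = (g - 3)*(g + 1)*(g + 2)*(g + 5)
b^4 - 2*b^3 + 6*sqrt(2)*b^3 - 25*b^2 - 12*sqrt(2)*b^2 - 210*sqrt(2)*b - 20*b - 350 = (b - 7)*(b + 5)*(b + sqrt(2))*(b + 5*sqrt(2))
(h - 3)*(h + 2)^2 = h^3 + h^2 - 8*h - 12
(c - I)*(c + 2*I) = c^2 + I*c + 2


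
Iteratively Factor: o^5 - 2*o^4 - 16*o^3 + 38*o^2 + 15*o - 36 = (o + 1)*(o^4 - 3*o^3 - 13*o^2 + 51*o - 36) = (o - 1)*(o + 1)*(o^3 - 2*o^2 - 15*o + 36) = (o - 3)*(o - 1)*(o + 1)*(o^2 + o - 12) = (o - 3)^2*(o - 1)*(o + 1)*(o + 4)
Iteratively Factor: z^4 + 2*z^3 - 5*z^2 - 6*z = (z)*(z^3 + 2*z^2 - 5*z - 6) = z*(z + 1)*(z^2 + z - 6) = z*(z + 1)*(z + 3)*(z - 2)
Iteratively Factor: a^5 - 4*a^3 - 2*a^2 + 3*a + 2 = (a - 1)*(a^4 + a^3 - 3*a^2 - 5*a - 2) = (a - 1)*(a + 1)*(a^3 - 3*a - 2) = (a - 1)*(a + 1)^2*(a^2 - a - 2) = (a - 2)*(a - 1)*(a + 1)^2*(a + 1)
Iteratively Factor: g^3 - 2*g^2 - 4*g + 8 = (g + 2)*(g^2 - 4*g + 4) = (g - 2)*(g + 2)*(g - 2)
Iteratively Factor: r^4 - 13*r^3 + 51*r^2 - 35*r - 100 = (r - 5)*(r^3 - 8*r^2 + 11*r + 20) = (r - 5)*(r - 4)*(r^2 - 4*r - 5) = (r - 5)^2*(r - 4)*(r + 1)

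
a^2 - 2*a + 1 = (a - 1)^2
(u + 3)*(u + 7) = u^2 + 10*u + 21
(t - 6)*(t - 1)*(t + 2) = t^3 - 5*t^2 - 8*t + 12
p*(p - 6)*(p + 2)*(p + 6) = p^4 + 2*p^3 - 36*p^2 - 72*p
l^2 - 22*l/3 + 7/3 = (l - 7)*(l - 1/3)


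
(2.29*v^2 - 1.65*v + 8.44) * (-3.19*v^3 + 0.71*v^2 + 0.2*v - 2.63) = -7.3051*v^5 + 6.8894*v^4 - 27.6371*v^3 - 0.3603*v^2 + 6.0275*v - 22.1972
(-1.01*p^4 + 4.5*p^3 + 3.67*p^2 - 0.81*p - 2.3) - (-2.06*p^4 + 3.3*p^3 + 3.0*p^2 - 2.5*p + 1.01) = 1.05*p^4 + 1.2*p^3 + 0.67*p^2 + 1.69*p - 3.31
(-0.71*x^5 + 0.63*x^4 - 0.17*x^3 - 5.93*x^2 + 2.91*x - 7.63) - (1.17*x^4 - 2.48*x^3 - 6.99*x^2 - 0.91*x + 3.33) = -0.71*x^5 - 0.54*x^4 + 2.31*x^3 + 1.06*x^2 + 3.82*x - 10.96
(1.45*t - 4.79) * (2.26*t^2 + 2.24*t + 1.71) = 3.277*t^3 - 7.5774*t^2 - 8.2501*t - 8.1909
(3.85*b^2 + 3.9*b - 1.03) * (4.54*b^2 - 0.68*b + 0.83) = 17.479*b^4 + 15.088*b^3 - 4.1327*b^2 + 3.9374*b - 0.8549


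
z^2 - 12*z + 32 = (z - 8)*(z - 4)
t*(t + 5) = t^2 + 5*t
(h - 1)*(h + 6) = h^2 + 5*h - 6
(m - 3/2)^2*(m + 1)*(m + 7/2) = m^4 + 3*m^3/2 - 31*m^2/4 - 3*m/8 + 63/8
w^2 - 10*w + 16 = (w - 8)*(w - 2)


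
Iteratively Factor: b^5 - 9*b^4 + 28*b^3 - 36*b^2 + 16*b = (b - 2)*(b^4 - 7*b^3 + 14*b^2 - 8*b) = b*(b - 2)*(b^3 - 7*b^2 + 14*b - 8) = b*(b - 2)^2*(b^2 - 5*b + 4) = b*(b - 2)^2*(b - 1)*(b - 4)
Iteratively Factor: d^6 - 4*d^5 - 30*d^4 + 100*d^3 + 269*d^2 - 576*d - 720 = (d - 4)*(d^5 - 30*d^3 - 20*d^2 + 189*d + 180) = (d - 4)*(d - 3)*(d^4 + 3*d^3 - 21*d^2 - 83*d - 60) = (d - 4)*(d - 3)*(d + 3)*(d^3 - 21*d - 20) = (d - 5)*(d - 4)*(d - 3)*(d + 3)*(d^2 + 5*d + 4) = (d - 5)*(d - 4)*(d - 3)*(d + 1)*(d + 3)*(d + 4)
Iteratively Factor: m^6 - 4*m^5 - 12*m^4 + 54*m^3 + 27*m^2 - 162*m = (m + 3)*(m^5 - 7*m^4 + 9*m^3 + 27*m^2 - 54*m) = (m + 2)*(m + 3)*(m^4 - 9*m^3 + 27*m^2 - 27*m) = (m - 3)*(m + 2)*(m + 3)*(m^3 - 6*m^2 + 9*m) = m*(m - 3)*(m + 2)*(m + 3)*(m^2 - 6*m + 9) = m*(m - 3)^2*(m + 2)*(m + 3)*(m - 3)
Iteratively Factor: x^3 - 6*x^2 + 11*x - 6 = (x - 3)*(x^2 - 3*x + 2) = (x - 3)*(x - 1)*(x - 2)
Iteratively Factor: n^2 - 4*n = (n)*(n - 4)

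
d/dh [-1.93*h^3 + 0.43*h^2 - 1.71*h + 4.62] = -5.79*h^2 + 0.86*h - 1.71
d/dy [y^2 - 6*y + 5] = 2*y - 6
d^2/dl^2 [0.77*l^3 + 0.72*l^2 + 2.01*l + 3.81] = 4.62*l + 1.44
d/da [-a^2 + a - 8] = 1 - 2*a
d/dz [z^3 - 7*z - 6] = 3*z^2 - 7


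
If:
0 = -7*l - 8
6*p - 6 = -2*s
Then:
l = -8/7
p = 1 - s/3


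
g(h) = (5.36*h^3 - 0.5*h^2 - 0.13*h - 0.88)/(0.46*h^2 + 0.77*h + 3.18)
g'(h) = (-0.92*h - 0.77)*(5.36*h^3 - 0.5*h^2 - 0.13*h - 0.88)/(0.46*h^2 + 0.77*h + 3.18)^2 + (16.08*h^2 - 1.0*h - 0.13)/(0.46*h^2 + 0.77*h + 3.18) = (2.4656*h^4 + 8.2544*h^3 + 50.8092*h^2 - 2.3704*h + 0.2642)/(0.2116*h^4 + 0.7084*h^3 + 3.5185*h^2 + 4.8972*h + 10.1124)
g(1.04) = 1.00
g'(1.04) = 3.24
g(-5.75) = -74.18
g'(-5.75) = 14.47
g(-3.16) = -32.69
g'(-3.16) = 17.55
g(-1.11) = -3.00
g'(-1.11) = 6.93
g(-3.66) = -41.37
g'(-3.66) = 17.09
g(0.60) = 0.01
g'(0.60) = 1.33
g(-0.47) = -0.51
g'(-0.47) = 1.39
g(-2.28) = -17.48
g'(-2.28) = 16.39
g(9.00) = 81.59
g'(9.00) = 11.72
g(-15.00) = -191.33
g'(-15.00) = 11.98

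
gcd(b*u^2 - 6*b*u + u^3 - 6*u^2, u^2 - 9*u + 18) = u - 6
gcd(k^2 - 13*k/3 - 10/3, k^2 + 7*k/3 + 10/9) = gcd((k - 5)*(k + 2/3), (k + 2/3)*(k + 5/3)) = k + 2/3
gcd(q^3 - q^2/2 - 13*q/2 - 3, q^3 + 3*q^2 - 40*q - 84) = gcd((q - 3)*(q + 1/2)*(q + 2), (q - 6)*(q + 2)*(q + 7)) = q + 2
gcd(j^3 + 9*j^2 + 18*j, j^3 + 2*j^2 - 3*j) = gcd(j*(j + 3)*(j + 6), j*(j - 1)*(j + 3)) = j^2 + 3*j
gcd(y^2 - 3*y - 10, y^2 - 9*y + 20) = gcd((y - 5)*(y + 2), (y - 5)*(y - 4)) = y - 5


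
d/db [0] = 0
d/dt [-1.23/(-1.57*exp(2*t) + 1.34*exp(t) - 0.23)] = (1.6482 - 3.8622*exp(t))*exp(t)/(1.57*exp(2*t) - 1.34*exp(t) + 0.23)^2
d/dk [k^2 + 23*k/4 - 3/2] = 2*k + 23/4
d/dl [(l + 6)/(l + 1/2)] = -22/(2*l + 1)^2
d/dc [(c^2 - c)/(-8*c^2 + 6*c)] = -1/(32*c^2 - 48*c + 18)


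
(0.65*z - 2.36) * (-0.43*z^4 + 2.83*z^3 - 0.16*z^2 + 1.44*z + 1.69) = -0.2795*z^5 + 2.8543*z^4 - 6.7828*z^3 + 1.3136*z^2 - 2.2999*z - 3.9884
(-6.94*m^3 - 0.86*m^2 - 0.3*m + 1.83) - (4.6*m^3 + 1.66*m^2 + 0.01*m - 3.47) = -11.54*m^3 - 2.52*m^2 - 0.31*m + 5.3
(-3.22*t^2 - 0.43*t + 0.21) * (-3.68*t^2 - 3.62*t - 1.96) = 11.8496*t^4 + 13.2388*t^3 + 7.095*t^2 + 0.0826*t - 0.4116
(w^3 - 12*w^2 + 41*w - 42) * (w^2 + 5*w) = w^5 - 7*w^4 - 19*w^3 + 163*w^2 - 210*w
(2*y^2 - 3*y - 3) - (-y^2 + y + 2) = 3*y^2 - 4*y - 5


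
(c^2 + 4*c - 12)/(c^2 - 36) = (c - 2)/(c - 6)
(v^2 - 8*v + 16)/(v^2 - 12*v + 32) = (v - 4)/(v - 8)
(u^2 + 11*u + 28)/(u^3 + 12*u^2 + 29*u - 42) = (u + 4)/(u^2 + 5*u - 6)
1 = 1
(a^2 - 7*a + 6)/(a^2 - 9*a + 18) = (a - 1)/(a - 3)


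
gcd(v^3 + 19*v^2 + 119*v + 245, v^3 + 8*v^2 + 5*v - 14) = v + 7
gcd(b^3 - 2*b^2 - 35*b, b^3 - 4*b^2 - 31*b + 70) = b^2 - 2*b - 35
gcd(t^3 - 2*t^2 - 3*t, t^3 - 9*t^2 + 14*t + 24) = t + 1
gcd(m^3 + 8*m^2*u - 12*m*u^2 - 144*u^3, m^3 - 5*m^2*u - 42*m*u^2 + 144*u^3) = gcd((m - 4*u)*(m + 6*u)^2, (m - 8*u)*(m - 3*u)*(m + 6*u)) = m + 6*u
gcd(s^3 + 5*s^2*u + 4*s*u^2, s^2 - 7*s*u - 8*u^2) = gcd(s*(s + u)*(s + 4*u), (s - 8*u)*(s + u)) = s + u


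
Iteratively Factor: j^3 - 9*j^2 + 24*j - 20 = (j - 2)*(j^2 - 7*j + 10) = (j - 2)^2*(j - 5)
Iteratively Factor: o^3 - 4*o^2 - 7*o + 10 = (o - 5)*(o^2 + o - 2) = (o - 5)*(o + 2)*(o - 1)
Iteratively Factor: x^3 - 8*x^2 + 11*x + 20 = (x + 1)*(x^2 - 9*x + 20) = (x - 5)*(x + 1)*(x - 4)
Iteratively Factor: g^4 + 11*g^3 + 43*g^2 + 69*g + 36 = (g + 3)*(g^3 + 8*g^2 + 19*g + 12) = (g + 3)^2*(g^2 + 5*g + 4) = (g + 3)^2*(g + 4)*(g + 1)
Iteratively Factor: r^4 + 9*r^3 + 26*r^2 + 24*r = (r + 4)*(r^3 + 5*r^2 + 6*r) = r*(r + 4)*(r^2 + 5*r + 6) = r*(r + 3)*(r + 4)*(r + 2)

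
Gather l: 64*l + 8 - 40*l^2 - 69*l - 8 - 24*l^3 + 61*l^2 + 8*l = -24*l^3 + 21*l^2 + 3*l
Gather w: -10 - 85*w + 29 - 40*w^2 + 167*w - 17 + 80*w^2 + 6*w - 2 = 40*w^2 + 88*w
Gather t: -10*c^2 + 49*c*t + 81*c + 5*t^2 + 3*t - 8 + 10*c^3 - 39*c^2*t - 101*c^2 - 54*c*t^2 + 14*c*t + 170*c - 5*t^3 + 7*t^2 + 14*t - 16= 10*c^3 - 111*c^2 + 251*c - 5*t^3 + t^2*(12 - 54*c) + t*(-39*c^2 + 63*c + 17) - 24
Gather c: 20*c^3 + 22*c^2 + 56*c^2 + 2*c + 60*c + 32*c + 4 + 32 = 20*c^3 + 78*c^2 + 94*c + 36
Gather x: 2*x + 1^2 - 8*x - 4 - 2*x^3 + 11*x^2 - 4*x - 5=-2*x^3 + 11*x^2 - 10*x - 8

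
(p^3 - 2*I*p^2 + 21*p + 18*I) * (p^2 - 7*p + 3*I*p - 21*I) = p^5 - 7*p^4 + I*p^4 + 27*p^3 - 7*I*p^3 - 189*p^2 + 81*I*p^2 - 54*p - 567*I*p + 378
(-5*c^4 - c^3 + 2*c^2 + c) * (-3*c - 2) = 15*c^5 + 13*c^4 - 4*c^3 - 7*c^2 - 2*c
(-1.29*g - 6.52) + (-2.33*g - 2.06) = -3.62*g - 8.58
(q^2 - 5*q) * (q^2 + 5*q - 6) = q^4 - 31*q^2 + 30*q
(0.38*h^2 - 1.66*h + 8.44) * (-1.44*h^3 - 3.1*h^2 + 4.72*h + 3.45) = -0.5472*h^5 + 1.2124*h^4 - 5.214*h^3 - 32.6882*h^2 + 34.1098*h + 29.118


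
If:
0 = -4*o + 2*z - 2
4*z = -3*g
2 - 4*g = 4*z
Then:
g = 2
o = -5/4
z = -3/2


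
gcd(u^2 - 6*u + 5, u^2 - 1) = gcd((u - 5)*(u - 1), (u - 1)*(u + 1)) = u - 1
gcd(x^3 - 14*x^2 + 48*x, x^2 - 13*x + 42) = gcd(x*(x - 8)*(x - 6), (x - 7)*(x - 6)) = x - 6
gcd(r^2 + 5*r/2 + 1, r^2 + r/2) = r + 1/2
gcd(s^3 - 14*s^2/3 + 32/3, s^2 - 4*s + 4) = s - 2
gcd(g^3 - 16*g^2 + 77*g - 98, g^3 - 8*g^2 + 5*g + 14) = g^2 - 9*g + 14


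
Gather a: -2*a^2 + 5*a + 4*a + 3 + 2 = -2*a^2 + 9*a + 5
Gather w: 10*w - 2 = 10*w - 2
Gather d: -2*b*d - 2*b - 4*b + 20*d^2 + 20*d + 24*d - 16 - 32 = -6*b + 20*d^2 + d*(44 - 2*b) - 48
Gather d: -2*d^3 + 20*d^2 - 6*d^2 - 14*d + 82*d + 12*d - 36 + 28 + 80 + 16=-2*d^3 + 14*d^2 + 80*d + 88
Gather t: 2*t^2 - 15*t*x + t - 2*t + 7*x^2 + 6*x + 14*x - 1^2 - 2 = 2*t^2 + t*(-15*x - 1) + 7*x^2 + 20*x - 3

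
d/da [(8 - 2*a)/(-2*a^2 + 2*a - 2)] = (a^2 - a - (a - 4)*(2*a - 1) + 1)/(a^2 - a + 1)^2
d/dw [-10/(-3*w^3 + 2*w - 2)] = 10*(2 - 9*w^2)/(3*w^3 - 2*w + 2)^2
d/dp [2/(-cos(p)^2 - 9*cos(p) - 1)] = -2*(2*cos(p) + 9)*sin(p)/(cos(p)^2 + 9*cos(p) + 1)^2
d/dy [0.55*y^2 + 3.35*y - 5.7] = 1.1*y + 3.35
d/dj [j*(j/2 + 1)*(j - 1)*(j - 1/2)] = 2*j^3 + 3*j^2/4 - 5*j/2 + 1/2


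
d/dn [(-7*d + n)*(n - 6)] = -7*d + 2*n - 6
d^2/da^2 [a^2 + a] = 2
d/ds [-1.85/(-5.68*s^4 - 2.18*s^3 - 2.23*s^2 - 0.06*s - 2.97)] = (-42.032*s^3 - 12.099*s^2 - 8.251*s - 0.111)/(5.68*s^4 + 2.18*s^3 + 2.23*s^2 + 0.06*s + 2.97)^2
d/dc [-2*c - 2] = -2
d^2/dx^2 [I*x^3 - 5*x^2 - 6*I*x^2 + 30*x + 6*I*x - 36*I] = 6*I*x - 10 - 12*I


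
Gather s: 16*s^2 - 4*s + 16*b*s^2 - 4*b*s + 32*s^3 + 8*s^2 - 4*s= 32*s^3 + s^2*(16*b + 24) + s*(-4*b - 8)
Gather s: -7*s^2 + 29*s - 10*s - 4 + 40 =-7*s^2 + 19*s + 36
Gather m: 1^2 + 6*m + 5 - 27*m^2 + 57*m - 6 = -27*m^2 + 63*m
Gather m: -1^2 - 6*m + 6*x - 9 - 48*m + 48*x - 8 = -54*m + 54*x - 18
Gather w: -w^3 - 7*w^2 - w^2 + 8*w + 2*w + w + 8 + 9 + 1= -w^3 - 8*w^2 + 11*w + 18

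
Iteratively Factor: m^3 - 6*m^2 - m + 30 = (m - 3)*(m^2 - 3*m - 10) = (m - 3)*(m + 2)*(m - 5)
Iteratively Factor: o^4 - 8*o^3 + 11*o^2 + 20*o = (o - 4)*(o^3 - 4*o^2 - 5*o) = (o - 5)*(o - 4)*(o^2 + o) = (o - 5)*(o - 4)*(o + 1)*(o)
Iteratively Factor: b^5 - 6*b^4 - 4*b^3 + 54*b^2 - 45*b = (b - 1)*(b^4 - 5*b^3 - 9*b^2 + 45*b) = b*(b - 1)*(b^3 - 5*b^2 - 9*b + 45) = b*(b - 3)*(b - 1)*(b^2 - 2*b - 15) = b*(b - 5)*(b - 3)*(b - 1)*(b + 3)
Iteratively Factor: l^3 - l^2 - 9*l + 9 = (l + 3)*(l^2 - 4*l + 3) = (l - 3)*(l + 3)*(l - 1)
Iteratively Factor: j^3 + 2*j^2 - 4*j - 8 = (j - 2)*(j^2 + 4*j + 4) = (j - 2)*(j + 2)*(j + 2)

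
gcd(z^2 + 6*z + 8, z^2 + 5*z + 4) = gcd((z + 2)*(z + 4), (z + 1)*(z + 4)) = z + 4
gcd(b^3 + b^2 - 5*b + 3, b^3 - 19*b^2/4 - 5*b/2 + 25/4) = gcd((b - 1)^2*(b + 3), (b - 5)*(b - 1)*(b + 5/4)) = b - 1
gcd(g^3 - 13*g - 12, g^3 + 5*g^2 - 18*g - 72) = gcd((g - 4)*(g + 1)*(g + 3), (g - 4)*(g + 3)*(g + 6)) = g^2 - g - 12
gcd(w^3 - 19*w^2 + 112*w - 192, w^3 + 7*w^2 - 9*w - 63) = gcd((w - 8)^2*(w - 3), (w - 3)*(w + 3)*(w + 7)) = w - 3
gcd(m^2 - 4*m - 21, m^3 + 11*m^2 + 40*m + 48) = m + 3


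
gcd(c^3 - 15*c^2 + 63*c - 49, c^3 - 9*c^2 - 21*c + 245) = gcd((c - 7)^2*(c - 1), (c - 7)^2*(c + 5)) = c^2 - 14*c + 49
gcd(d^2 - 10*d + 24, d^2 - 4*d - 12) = d - 6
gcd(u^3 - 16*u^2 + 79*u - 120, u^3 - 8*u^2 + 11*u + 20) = u - 5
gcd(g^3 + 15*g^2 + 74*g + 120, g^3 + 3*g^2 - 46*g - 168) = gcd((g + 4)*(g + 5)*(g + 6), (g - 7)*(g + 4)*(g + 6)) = g^2 + 10*g + 24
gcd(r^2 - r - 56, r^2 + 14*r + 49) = r + 7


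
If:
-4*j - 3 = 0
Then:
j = -3/4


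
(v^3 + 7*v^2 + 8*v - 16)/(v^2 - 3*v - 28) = (v^2 + 3*v - 4)/(v - 7)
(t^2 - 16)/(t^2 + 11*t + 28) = (t - 4)/(t + 7)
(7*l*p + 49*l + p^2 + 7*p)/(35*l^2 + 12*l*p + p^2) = (p + 7)/(5*l + p)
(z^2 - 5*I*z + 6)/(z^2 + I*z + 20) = (z^2 - 5*I*z + 6)/(z^2 + I*z + 20)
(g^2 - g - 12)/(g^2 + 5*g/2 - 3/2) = 2*(g - 4)/(2*g - 1)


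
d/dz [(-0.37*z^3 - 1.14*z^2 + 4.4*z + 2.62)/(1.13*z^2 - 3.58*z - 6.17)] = (-0.4181*z^4 + 2.6492*z^3 + 5.9579*z^2 + 8.1464*z - 17.7684)/(1.2769*z^4 - 8.0908*z^3 - 1.1278*z^2 + 44.1772*z + 38.0689)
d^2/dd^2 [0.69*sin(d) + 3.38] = -0.69*sin(d)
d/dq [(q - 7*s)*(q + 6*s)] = 2*q - s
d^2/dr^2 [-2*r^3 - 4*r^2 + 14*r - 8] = -12*r - 8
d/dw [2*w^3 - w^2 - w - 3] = 6*w^2 - 2*w - 1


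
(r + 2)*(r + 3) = r^2 + 5*r + 6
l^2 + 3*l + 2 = (l + 1)*(l + 2)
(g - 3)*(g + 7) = g^2 + 4*g - 21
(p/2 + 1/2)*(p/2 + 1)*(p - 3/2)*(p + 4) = p^4/4 + 11*p^3/8 + 7*p^2/8 - 13*p/4 - 3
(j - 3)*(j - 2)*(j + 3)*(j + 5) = j^4 + 3*j^3 - 19*j^2 - 27*j + 90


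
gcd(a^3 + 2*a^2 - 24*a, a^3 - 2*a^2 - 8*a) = a^2 - 4*a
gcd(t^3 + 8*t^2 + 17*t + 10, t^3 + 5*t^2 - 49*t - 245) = t + 5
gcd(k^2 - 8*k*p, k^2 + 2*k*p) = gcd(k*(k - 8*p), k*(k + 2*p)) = k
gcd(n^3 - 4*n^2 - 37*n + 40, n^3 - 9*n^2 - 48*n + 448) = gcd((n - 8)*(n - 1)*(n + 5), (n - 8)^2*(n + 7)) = n - 8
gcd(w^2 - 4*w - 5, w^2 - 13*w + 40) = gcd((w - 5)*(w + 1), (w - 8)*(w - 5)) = w - 5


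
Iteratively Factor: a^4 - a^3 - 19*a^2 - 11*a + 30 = (a - 1)*(a^3 - 19*a - 30) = (a - 1)*(a + 2)*(a^2 - 2*a - 15) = (a - 5)*(a - 1)*(a + 2)*(a + 3)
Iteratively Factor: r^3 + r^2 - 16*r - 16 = (r + 1)*(r^2 - 16) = (r - 4)*(r + 1)*(r + 4)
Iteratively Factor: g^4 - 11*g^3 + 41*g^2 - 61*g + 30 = (g - 3)*(g^3 - 8*g^2 + 17*g - 10) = (g - 5)*(g - 3)*(g^2 - 3*g + 2) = (g - 5)*(g - 3)*(g - 1)*(g - 2)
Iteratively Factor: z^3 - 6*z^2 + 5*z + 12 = (z + 1)*(z^2 - 7*z + 12) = (z - 4)*(z + 1)*(z - 3)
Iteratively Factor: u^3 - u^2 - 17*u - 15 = (u + 3)*(u^2 - 4*u - 5) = (u - 5)*(u + 3)*(u + 1)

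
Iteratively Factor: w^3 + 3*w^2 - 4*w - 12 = (w + 2)*(w^2 + w - 6) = (w - 2)*(w + 2)*(w + 3)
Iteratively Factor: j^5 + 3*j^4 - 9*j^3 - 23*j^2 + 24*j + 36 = (j + 1)*(j^4 + 2*j^3 - 11*j^2 - 12*j + 36) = (j - 2)*(j + 1)*(j^3 + 4*j^2 - 3*j - 18) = (j - 2)*(j + 1)*(j + 3)*(j^2 + j - 6) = (j - 2)*(j + 1)*(j + 3)^2*(j - 2)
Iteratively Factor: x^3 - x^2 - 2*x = (x - 2)*(x^2 + x) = x*(x - 2)*(x + 1)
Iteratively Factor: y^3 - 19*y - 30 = (y + 2)*(y^2 - 2*y - 15) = (y - 5)*(y + 2)*(y + 3)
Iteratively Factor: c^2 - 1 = (c + 1)*(c - 1)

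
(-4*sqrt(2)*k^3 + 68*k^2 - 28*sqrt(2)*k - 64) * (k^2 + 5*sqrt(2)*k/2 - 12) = -4*sqrt(2)*k^5 + 48*k^4 + 190*sqrt(2)*k^3 - 1020*k^2 + 176*sqrt(2)*k + 768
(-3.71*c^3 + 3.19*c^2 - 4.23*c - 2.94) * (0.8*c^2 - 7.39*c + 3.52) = -2.968*c^5 + 29.9689*c^4 - 40.0173*c^3 + 40.1365*c^2 + 6.837*c - 10.3488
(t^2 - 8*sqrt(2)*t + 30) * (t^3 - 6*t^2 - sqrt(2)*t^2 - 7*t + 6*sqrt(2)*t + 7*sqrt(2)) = t^5 - 9*sqrt(2)*t^4 - 6*t^4 + 39*t^3 + 54*sqrt(2)*t^3 - 276*t^2 + 33*sqrt(2)*t^2 - 322*t + 180*sqrt(2)*t + 210*sqrt(2)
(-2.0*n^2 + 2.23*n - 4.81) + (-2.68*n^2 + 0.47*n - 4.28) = -4.68*n^2 + 2.7*n - 9.09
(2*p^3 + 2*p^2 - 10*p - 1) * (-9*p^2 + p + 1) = -18*p^5 - 16*p^4 + 94*p^3 + p^2 - 11*p - 1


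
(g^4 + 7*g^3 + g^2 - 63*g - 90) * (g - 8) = g^5 - g^4 - 55*g^3 - 71*g^2 + 414*g + 720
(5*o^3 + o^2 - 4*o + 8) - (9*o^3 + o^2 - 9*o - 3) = -4*o^3 + 5*o + 11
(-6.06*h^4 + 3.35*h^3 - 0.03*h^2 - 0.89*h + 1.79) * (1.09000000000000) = -6.6054*h^4 + 3.6515*h^3 - 0.0327*h^2 - 0.9701*h + 1.9511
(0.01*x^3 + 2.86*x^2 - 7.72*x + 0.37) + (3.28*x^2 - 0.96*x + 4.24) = 0.01*x^3 + 6.14*x^2 - 8.68*x + 4.61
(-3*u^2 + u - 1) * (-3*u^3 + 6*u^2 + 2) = 9*u^5 - 21*u^4 + 9*u^3 - 12*u^2 + 2*u - 2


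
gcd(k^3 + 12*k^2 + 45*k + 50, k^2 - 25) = k + 5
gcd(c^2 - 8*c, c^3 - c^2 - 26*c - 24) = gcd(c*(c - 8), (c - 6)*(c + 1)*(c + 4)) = 1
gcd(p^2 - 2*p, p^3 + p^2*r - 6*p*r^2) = p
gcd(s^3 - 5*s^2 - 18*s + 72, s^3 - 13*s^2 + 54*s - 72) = s^2 - 9*s + 18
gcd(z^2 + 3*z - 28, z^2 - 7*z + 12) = z - 4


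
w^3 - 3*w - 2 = (w - 2)*(w + 1)^2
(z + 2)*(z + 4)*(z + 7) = z^3 + 13*z^2 + 50*z + 56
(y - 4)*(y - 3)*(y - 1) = y^3 - 8*y^2 + 19*y - 12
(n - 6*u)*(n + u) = n^2 - 5*n*u - 6*u^2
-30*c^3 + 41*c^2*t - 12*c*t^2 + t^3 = (-6*c + t)*(-5*c + t)*(-c + t)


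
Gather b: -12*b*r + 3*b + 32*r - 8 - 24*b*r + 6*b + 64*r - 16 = b*(9 - 36*r) + 96*r - 24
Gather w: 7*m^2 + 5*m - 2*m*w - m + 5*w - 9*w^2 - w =7*m^2 + 4*m - 9*w^2 + w*(4 - 2*m)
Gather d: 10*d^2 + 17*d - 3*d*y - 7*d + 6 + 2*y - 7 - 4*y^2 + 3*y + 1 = 10*d^2 + d*(10 - 3*y) - 4*y^2 + 5*y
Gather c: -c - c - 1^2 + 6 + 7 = 12 - 2*c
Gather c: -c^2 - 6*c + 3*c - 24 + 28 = -c^2 - 3*c + 4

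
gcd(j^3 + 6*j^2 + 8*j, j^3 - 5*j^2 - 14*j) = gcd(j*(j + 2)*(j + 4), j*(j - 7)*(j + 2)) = j^2 + 2*j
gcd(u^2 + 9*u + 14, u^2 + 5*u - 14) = u + 7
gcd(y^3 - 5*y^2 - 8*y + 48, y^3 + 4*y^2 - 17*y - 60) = y^2 - y - 12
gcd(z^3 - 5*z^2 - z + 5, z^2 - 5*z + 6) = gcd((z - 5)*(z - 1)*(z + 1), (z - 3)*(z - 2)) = 1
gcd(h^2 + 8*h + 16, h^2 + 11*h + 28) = h + 4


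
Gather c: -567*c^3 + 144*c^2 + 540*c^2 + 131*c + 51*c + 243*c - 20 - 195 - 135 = -567*c^3 + 684*c^2 + 425*c - 350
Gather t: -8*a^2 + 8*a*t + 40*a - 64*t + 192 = -8*a^2 + 40*a + t*(8*a - 64) + 192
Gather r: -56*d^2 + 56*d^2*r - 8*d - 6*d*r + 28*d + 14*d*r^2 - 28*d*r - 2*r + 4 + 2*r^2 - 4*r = -56*d^2 + 20*d + r^2*(14*d + 2) + r*(56*d^2 - 34*d - 6) + 4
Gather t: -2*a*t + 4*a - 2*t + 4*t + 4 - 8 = 4*a + t*(2 - 2*a) - 4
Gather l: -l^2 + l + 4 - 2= -l^2 + l + 2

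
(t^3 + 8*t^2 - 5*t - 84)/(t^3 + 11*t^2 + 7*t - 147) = (t + 4)/(t + 7)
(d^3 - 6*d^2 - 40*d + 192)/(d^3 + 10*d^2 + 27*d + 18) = (d^2 - 12*d + 32)/(d^2 + 4*d + 3)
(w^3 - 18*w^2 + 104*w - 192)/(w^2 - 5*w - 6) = (w^2 - 12*w + 32)/(w + 1)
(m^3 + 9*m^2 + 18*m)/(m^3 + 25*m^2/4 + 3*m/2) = 4*(m + 3)/(4*m + 1)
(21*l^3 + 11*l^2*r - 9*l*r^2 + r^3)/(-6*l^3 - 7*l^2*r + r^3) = (-7*l + r)/(2*l + r)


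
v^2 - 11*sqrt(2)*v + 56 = (v - 7*sqrt(2))*(v - 4*sqrt(2))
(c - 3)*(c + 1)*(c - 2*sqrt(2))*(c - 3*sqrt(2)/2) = c^4 - 7*sqrt(2)*c^3/2 - 2*c^3 + 3*c^2 + 7*sqrt(2)*c^2 - 12*c + 21*sqrt(2)*c/2 - 18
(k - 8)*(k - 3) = k^2 - 11*k + 24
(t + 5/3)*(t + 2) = t^2 + 11*t/3 + 10/3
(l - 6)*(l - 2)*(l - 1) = l^3 - 9*l^2 + 20*l - 12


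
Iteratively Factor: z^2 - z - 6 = (z + 2)*(z - 3)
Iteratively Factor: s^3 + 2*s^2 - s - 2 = (s - 1)*(s^2 + 3*s + 2) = (s - 1)*(s + 1)*(s + 2)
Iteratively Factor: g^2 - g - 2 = (g + 1)*(g - 2)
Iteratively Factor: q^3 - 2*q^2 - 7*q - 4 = (q - 4)*(q^2 + 2*q + 1) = (q - 4)*(q + 1)*(q + 1)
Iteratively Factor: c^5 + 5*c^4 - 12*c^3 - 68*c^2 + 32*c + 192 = (c - 2)*(c^4 + 7*c^3 + 2*c^2 - 64*c - 96) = (c - 2)*(c + 4)*(c^3 + 3*c^2 - 10*c - 24) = (c - 2)*(c + 4)^2*(c^2 - c - 6) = (c - 2)*(c + 2)*(c + 4)^2*(c - 3)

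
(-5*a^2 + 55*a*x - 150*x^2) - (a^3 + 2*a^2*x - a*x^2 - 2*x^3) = -a^3 - 2*a^2*x - 5*a^2 + a*x^2 + 55*a*x + 2*x^3 - 150*x^2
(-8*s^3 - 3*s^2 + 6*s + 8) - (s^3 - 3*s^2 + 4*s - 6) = -9*s^3 + 2*s + 14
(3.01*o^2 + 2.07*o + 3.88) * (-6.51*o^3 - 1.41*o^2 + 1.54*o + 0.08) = -19.5951*o^5 - 17.7198*o^4 - 23.5421*o^3 - 2.0422*o^2 + 6.1408*o + 0.3104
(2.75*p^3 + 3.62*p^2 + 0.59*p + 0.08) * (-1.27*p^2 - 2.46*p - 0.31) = -3.4925*p^5 - 11.3624*p^4 - 10.507*p^3 - 2.6752*p^2 - 0.3797*p - 0.0248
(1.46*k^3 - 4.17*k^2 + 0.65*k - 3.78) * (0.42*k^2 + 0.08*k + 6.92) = 0.6132*k^5 - 1.6346*k^4 + 10.0426*k^3 - 30.392*k^2 + 4.1956*k - 26.1576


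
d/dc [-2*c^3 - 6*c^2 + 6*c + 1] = -6*c^2 - 12*c + 6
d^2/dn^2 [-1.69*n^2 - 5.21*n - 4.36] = -3.38000000000000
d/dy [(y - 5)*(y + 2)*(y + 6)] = 3*y^2 + 6*y - 28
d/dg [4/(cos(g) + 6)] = 4*sin(g)/(cos(g) + 6)^2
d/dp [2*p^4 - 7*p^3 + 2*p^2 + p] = 8*p^3 - 21*p^2 + 4*p + 1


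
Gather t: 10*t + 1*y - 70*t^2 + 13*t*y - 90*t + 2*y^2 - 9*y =-70*t^2 + t*(13*y - 80) + 2*y^2 - 8*y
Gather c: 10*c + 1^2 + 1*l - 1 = 10*c + l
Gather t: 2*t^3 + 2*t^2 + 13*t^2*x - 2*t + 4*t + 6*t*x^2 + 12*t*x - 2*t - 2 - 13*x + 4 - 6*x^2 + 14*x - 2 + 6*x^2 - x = 2*t^3 + t^2*(13*x + 2) + t*(6*x^2 + 12*x)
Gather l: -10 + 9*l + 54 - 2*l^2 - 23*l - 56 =-2*l^2 - 14*l - 12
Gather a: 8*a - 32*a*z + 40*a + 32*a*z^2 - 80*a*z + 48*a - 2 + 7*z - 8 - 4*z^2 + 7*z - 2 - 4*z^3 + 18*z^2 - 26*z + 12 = a*(32*z^2 - 112*z + 96) - 4*z^3 + 14*z^2 - 12*z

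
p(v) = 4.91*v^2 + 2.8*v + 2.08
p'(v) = 9.82*v + 2.8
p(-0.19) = 1.73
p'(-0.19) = 0.93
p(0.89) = 8.46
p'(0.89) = 11.54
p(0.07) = 2.30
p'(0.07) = 3.49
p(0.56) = 5.19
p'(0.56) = 8.30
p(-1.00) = 4.19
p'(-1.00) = -7.02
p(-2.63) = 28.68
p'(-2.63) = -23.03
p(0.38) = 3.85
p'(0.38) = 6.53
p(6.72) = 242.62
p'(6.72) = 68.79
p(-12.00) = 675.52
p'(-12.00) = -115.04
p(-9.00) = 374.59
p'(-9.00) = -85.58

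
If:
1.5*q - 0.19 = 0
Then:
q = 0.13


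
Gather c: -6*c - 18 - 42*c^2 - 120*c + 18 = -42*c^2 - 126*c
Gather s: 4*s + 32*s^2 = 32*s^2 + 4*s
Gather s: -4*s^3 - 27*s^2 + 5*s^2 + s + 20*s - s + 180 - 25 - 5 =-4*s^3 - 22*s^2 + 20*s + 150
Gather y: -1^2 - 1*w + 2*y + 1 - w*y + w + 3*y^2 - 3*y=3*y^2 + y*(-w - 1)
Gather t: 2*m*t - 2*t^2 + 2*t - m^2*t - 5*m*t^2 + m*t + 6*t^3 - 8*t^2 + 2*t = 6*t^3 + t^2*(-5*m - 10) + t*(-m^2 + 3*m + 4)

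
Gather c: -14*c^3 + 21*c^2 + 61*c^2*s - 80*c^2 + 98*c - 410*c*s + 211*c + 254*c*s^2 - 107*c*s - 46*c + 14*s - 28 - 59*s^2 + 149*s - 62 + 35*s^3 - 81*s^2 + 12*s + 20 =-14*c^3 + c^2*(61*s - 59) + c*(254*s^2 - 517*s + 263) + 35*s^3 - 140*s^2 + 175*s - 70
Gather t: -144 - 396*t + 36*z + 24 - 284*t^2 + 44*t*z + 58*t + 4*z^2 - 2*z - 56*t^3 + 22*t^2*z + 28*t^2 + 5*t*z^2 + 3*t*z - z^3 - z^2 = -56*t^3 + t^2*(22*z - 256) + t*(5*z^2 + 47*z - 338) - z^3 + 3*z^2 + 34*z - 120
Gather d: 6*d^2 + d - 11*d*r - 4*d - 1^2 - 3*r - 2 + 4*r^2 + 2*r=6*d^2 + d*(-11*r - 3) + 4*r^2 - r - 3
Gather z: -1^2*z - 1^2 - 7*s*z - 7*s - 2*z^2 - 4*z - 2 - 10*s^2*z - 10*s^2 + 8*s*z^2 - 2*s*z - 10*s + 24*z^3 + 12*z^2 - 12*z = -10*s^2 - 17*s + 24*z^3 + z^2*(8*s + 10) + z*(-10*s^2 - 9*s - 17) - 3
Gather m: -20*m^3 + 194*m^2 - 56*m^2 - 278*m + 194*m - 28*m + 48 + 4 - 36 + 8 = -20*m^3 + 138*m^2 - 112*m + 24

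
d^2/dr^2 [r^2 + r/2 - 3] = 2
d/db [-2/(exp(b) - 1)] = 1/(2*sinh(b/2)^2)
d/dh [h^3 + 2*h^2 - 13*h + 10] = 3*h^2 + 4*h - 13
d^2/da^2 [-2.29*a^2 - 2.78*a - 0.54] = -4.58000000000000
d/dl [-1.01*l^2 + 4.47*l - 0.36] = 4.47 - 2.02*l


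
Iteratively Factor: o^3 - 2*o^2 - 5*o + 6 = (o - 1)*(o^2 - o - 6) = (o - 3)*(o - 1)*(o + 2)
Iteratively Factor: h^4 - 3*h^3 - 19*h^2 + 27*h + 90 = (h - 5)*(h^3 + 2*h^2 - 9*h - 18) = (h - 5)*(h + 3)*(h^2 - h - 6) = (h - 5)*(h - 3)*(h + 3)*(h + 2)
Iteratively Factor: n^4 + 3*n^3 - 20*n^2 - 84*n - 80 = (n + 2)*(n^3 + n^2 - 22*n - 40) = (n + 2)^2*(n^2 - n - 20) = (n + 2)^2*(n + 4)*(n - 5)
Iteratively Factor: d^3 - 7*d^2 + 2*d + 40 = (d + 2)*(d^2 - 9*d + 20) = (d - 4)*(d + 2)*(d - 5)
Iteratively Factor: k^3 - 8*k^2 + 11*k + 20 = (k + 1)*(k^2 - 9*k + 20) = (k - 4)*(k + 1)*(k - 5)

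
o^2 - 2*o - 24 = (o - 6)*(o + 4)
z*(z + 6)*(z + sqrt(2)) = z^3 + sqrt(2)*z^2 + 6*z^2 + 6*sqrt(2)*z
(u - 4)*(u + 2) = u^2 - 2*u - 8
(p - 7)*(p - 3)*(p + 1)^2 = p^4 - 8*p^3 + 2*p^2 + 32*p + 21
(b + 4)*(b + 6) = b^2 + 10*b + 24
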